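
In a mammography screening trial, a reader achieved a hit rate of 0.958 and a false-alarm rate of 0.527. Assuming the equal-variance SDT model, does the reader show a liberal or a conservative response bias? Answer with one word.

z(H) = 1.728, z(FA) = 0.068
c = −½·(z(H) + z(FA)) = -0.898
c < 0 → liberal criterion (biased toward responding “yes”).

liberal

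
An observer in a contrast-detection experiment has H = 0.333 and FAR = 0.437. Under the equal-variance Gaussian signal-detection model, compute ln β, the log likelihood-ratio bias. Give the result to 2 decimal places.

ln β = -0.08

z(H) = -0.432
z(FA) = -0.159
ln β = −½·[z(H)² − z(FA)²] = −0.5 × (0.187 − 0.025) = -0.081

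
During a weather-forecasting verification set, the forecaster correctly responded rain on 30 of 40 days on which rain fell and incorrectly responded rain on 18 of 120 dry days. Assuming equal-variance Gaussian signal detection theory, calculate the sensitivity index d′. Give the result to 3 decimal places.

H = 30/40 = 0.7500
FA = 18/120 = 0.1500
z(H) = z(0.7500) = 0.6745
z(FA) = z(0.1500) = -1.0364
d' = z(H) − z(FA) = 0.6745 − (-1.0364) = 1.7109

d′ = 1.711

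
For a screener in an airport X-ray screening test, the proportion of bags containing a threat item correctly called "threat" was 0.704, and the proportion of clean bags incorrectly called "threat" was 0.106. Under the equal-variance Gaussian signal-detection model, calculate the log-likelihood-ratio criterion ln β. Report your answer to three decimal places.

Φ⁻¹(H) = 0.5359
Φ⁻¹(FA) = -1.2481
ln β = −½·[z(H)² − z(FA)²] = −0.5 × (0.2872 − 1.5578) = 0.6353

ln β = 0.635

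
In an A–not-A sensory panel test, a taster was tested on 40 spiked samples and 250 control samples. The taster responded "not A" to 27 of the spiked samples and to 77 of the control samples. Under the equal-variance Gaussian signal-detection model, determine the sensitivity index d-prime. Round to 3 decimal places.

H = 27/40 = 0.6750
FA = 77/250 = 0.3080
z(H) = z(0.6750) = 0.4538
z(FA) = z(0.3080) = -0.5015
d' = z(H) − z(FA) = 0.4538 − (-0.5015) = 0.9553

d-prime = 0.955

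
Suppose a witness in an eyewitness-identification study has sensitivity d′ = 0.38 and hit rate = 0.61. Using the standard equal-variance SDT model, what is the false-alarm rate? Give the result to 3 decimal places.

z(hit rate) = z(0.61) = 0.2793
z(FA) = z(H) − d' = 0.2793 − 0.38 = -0.1007
false-alarm rate = Φ(-0.1007) = 0.4599

false-alarm rate = 0.460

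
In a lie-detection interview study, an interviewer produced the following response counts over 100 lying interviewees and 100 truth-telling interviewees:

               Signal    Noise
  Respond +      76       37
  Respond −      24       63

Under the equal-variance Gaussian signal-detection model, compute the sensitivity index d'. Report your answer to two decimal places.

d' = 1.04

H = 76/100 = 0.7600
FA = 37/100 = 0.3700
z(0.7600) = 0.706, z(0.3700) = -0.332
d' = z(H) − z(FA) = 0.706 − (-0.332) = 1.038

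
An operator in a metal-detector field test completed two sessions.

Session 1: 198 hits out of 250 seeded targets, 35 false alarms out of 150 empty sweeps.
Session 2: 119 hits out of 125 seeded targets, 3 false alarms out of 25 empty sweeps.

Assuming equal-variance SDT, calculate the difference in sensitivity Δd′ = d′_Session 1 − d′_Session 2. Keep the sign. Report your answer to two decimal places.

Δd′ = -1.30

Session 1: z(0.7920) = 0.813, z(0.2333) = -0.728, d' = 1.541
Session 2: z(0.9520) = 1.665, z(0.1200) = -1.175, d' = 2.840
Δd' = d'_Session 1 − d'_Session 2 = 1.541 − 2.840 = -1.299
Session 2 has the higher sensitivity.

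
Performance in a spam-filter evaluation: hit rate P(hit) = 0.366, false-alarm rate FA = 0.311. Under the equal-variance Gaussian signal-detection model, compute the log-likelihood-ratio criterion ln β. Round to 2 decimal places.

ln β = 0.06

Φ⁻¹(H) = Φ⁻¹(0.366) = -0.342
Φ⁻¹(FA) = Φ⁻¹(0.311) = -0.493
ln β = −½·[z(H)² − z(FA)²] = −0.5 × (0.117 − 0.243) = 0.063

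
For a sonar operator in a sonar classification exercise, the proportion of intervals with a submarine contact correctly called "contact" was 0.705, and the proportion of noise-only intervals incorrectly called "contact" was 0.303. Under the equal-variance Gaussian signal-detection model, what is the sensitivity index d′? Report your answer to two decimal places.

d′ = 1.05

Φ⁻¹(H) = Φ⁻¹(0.705) = 0.5388
Φ⁻¹(FA) = Φ⁻¹(0.303) = -0.5158
d' = z(H) − z(FA) = 0.5388 − (-0.5158) = 1.0546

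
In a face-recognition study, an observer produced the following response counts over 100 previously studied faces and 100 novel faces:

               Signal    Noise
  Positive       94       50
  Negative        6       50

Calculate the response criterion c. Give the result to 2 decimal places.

H = 94/100 = 0.9400
FA = 50/100 = 0.5000
z(H) = z(0.9400) = 1.555
z(FA) = z(0.5000) = 0.000
c = −½·[z(H) + z(FA)] = −0.5 × (1.555 + 0.000) = -0.7775
c < 0: the observer has a liberal response bias.

c = -0.78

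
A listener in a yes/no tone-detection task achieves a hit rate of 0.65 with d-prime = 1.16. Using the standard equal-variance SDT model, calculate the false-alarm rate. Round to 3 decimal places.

z(hit rate) = z(0.65) = 0.3853
z(FA) = z(H) − d' = 0.3853 − 1.16 = -0.7747
false-alarm rate = Φ(-0.7747) = 0.2193

false-alarm rate = 0.219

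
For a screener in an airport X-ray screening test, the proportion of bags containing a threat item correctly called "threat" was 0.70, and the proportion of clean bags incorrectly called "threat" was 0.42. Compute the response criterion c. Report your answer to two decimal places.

z(0.70) = 0.524, z(0.42) = -0.202
c = −½·[z(H) + z(FA)] = −0.5 × (0.524 + (-0.202)) = -0.161
c < 0: the screener has a liberal response bias.

c = -0.16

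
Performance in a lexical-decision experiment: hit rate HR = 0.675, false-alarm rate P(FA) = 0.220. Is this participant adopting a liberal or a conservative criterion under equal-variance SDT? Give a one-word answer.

z(H) = 0.454, z(FA) = -0.772
c = −½·(z(H) + z(FA)) = 0.159
c > 0 → conservative criterion (biased toward responding “no”).

conservative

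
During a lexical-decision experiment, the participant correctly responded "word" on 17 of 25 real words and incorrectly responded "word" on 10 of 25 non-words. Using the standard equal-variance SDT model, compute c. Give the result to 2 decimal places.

c = -0.11

H = 17/25 = 0.6800
FA = 10/25 = 0.4000
z(H) = 0.4677
z(FA) = -0.2533
c = −½·[z(H) + z(FA)] = −0.5 × (0.4677 + (-0.2533)) = -0.1072
c < 0: the participant has a liberal response bias.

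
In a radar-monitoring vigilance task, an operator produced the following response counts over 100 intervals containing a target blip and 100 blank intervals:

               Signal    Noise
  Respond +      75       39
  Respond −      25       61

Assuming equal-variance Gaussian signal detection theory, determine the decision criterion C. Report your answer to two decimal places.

C = -0.20

H = 75/100 = 0.7500
FA = 39/100 = 0.3900
z(H) = z(0.7500) = 0.6745
z(FA) = z(0.3900) = -0.2793
c = −½·[z(H) + z(FA)] = −0.5 × (0.6745 + (-0.2793)) = -0.1976
c < 0: the operator has a liberal response bias.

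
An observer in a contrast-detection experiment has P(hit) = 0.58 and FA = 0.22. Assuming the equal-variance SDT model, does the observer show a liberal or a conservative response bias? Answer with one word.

conservative

z(H) = 0.202, z(FA) = -0.772
c = −½·(z(H) + z(FA)) = 0.285
c > 0 → conservative criterion (biased toward responding “no”).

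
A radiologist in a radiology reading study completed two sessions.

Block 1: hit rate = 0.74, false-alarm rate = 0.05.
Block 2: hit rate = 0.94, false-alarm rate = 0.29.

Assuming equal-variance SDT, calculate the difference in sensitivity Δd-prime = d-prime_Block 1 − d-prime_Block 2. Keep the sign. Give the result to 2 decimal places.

Δd-prime = 0.18

Block 1: z(0.74) = 0.643, z(0.05) = -1.645, d' = 2.288
Block 2: z(0.94) = 1.555, z(0.29) = -0.553, d' = 2.108
Δd' = d'_Block 1 − d'_Block 2 = 2.288 − 2.108 = 0.180
Block 1 has the higher sensitivity.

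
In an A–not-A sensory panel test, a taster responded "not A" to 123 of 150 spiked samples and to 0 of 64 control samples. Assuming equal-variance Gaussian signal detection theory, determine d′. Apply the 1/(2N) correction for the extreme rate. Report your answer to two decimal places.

d′ = 3.33

The false-alarm rate is 0/64 = 0, so apply the 1/(2N) correction: FA → 1/(2·64) = 0.00781.
z(H) = z(0.82000) = 0.915
z(FA) = z(0.00781) = -2.418
d' = 0.915 − (-2.418) = 3.333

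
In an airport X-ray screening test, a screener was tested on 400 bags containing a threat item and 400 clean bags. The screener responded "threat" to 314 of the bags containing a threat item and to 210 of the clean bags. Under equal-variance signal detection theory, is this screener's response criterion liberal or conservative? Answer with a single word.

z(H) = 0.789, z(FA) = 0.063
c = −½·(z(H) + z(FA)) = -0.426
c < 0 → liberal criterion (biased toward responding “yes”).

liberal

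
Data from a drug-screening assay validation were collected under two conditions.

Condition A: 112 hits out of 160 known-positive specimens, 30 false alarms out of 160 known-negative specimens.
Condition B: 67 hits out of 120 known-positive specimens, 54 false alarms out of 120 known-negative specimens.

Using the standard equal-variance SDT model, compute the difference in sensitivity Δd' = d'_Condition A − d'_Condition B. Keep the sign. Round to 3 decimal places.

Condition A: z(0.7000) = 0.5244, z(0.1875) = -0.8871, d' = 1.4115
Condition B: z(0.5583) = 0.1467, z(0.4500) = -0.1257, d' = 0.2724
Δd' = d'_Condition A − d'_Condition B = 1.4115 − 0.2724 = 1.1391
Condition A has the higher sensitivity.

Δd' = 1.139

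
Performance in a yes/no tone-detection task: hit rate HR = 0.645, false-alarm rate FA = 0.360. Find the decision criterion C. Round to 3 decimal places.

z(H) = 0.3719
z(FA) = -0.3585
c = −½·[z(H) + z(FA)] = −0.5 × (0.3719 + (-0.3585)) = -0.0067

C = -0.007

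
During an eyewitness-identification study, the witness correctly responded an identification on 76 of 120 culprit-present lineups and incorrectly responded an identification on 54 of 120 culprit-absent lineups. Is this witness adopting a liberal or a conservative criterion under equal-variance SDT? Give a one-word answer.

z(H) = 0.341, z(FA) = -0.126
c = −½·(z(H) + z(FA)) = -0.1075
c < 0 → liberal criterion (biased toward responding “yes”).

liberal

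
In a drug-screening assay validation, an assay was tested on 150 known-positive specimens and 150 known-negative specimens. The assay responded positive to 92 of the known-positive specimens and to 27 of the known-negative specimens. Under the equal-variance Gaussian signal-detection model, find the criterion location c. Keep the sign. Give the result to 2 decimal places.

c = 0.31

H = 92/150 = 0.6133
FA = 27/150 = 0.1800
Φ⁻¹(H) = Φ⁻¹(0.6133) = 0.2879
Φ⁻¹(FA) = Φ⁻¹(0.1800) = -0.9154
c = −½·[z(H) + z(FA)] = −0.5 × (0.2879 + (-0.9154)) = 0.31375
c > 0: the assay has a conservative response bias.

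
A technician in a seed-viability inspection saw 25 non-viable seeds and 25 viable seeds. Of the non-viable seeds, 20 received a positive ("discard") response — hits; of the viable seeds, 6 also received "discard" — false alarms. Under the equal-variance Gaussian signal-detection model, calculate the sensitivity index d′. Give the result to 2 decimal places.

d′ = 1.55

H = 20/25 = 0.8000
FA = 6/25 = 0.2400
Φ⁻¹(0.8000) = 0.8416, Φ⁻¹(0.2400) = -0.7063
d' = z(H) − z(FA) = 0.8416 − (-0.7063) = 1.5479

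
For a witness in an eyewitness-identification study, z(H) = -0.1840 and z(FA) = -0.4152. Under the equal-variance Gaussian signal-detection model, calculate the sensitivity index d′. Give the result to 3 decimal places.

d' = z(H) − z(FA) = -0.1840 − (-0.4152) = 0.2312

d′ = 0.231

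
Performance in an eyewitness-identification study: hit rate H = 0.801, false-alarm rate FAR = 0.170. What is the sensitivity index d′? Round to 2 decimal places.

Φ⁻¹(0.801) = 0.845, Φ⁻¹(0.170) = -0.954
d' = z(H) − z(FA) = 0.845 − (-0.954) = 1.799

d′ = 1.80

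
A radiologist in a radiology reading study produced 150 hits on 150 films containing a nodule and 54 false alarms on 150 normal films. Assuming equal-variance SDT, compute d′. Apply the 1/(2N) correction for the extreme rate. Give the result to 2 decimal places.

d′ = 3.07

The hit rate is 150/150 = 1, so apply the 1/(2N) correction: H → 1 − 1/(2·150) = 0.99667.
z(H) = z(0.99667) = 2.713
z(FA) = z(0.36000) = -0.358
d' = 2.713 − (-0.358) = 3.071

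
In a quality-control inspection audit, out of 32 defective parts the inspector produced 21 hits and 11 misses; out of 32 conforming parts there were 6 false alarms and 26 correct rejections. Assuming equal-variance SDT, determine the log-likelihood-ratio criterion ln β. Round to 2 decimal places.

ln β = 0.31

H = 21/32 = 0.6562
FA = 6/32 = 0.1875
Φ⁻¹(H) = Φ⁻¹(0.6562) = 0.402
Φ⁻¹(FA) = Φ⁻¹(0.1875) = -0.887
ln β = −½·[z(H)² − z(FA)²] = −0.5 × (0.162 − 0.787) = 0.3125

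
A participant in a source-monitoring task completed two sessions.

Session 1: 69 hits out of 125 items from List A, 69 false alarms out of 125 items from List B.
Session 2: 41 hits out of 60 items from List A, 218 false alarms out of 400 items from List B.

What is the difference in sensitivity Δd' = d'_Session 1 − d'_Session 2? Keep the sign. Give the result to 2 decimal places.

Session 1: z(0.5520) = 0.131, z(0.5520) = 0.131, d' = 0.000
Session 2: z(0.6833) = 0.477, z(0.5450) = 0.113, d' = 0.364
Δd' = d'_Session 1 − d'_Session 2 = 0.000 − 0.364 = -0.364
Session 2 has the higher sensitivity.

Δd' = -0.36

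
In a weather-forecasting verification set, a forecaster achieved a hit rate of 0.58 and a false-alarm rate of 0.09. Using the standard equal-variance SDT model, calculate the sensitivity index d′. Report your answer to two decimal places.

Φ⁻¹(H) = Φ⁻¹(0.58) = 0.2019
Φ⁻¹(FA) = Φ⁻¹(0.09) = -1.3408
d' = z(H) − z(FA) = 0.2019 − (-1.3408) = 1.5427

d′ = 1.54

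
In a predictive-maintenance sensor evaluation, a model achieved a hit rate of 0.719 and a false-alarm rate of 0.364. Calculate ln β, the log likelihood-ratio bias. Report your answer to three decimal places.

ln β = -0.108

Φ⁻¹(H) = 0.5799
Φ⁻¹(FA) = -0.3478
ln β = −½·[z(H)² − z(FA)²] = −0.5 × (0.3363 − 0.1210) = -0.10765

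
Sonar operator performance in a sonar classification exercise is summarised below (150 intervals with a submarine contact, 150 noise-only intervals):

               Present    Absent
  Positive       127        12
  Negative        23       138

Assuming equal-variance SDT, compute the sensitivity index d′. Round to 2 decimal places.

d′ = 2.43

H = 127/150 = 0.8467
FA = 12/150 = 0.0800
Φ⁻¹(H) = Φ⁻¹(0.8467) = 1.022
Φ⁻¹(FA) = Φ⁻¹(0.0800) = -1.405
d' = z(H) − z(FA) = 1.022 − (-1.405) = 2.427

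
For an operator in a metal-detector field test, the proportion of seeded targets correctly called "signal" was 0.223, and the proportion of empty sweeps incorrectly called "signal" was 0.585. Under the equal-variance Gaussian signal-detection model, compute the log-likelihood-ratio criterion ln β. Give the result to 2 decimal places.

z(0.223) = -0.762, z(0.585) = 0.215
ln β = −½·[z(H)² − z(FA)²] = −0.5 × (0.581 − 0.046) = -0.2675

ln β = -0.27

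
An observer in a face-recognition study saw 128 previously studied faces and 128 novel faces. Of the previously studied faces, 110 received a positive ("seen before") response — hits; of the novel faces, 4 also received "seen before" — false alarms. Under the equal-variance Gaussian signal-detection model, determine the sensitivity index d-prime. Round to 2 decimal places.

H = 110/128 = 0.8594
FA = 4/128 = 0.0312
z(H) = 1.0776
z(FA) = -1.8634
d' = z(H) − z(FA) = 1.0776 − (-1.8634) = 2.9410

d-prime = 2.94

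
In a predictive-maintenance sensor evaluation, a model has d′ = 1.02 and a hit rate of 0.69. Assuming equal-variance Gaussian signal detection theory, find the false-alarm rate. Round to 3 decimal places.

z(hit rate) = z(0.69) = 0.4959
z(FA) = z(H) − d' = 0.4959 − 1.02 = -0.5241
false-alarm rate = Φ(-0.5241) = 0.3001

false-alarm rate = 0.300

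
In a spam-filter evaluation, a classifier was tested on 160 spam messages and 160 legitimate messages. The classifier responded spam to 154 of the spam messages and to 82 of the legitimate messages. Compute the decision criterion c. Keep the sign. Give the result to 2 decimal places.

H = 154/160 = 0.9625
FA = 82/160 = 0.5125
z(0.9625) = 1.7805, z(0.5125) = 0.0313
c = −½·[z(H) + z(FA)] = −0.5 × (1.7805 + 0.0313) = -0.9059

c = -0.91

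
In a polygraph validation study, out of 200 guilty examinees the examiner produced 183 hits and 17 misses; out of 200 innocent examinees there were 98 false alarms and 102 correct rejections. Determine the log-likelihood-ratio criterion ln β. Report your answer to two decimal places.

ln β = -0.94

H = 183/200 = 0.9150
FA = 98/200 = 0.4900
z(H) = z(0.9150) = 1.372
z(FA) = z(0.4900) = -0.025
ln β = −½·[z(H)² − z(FA)²] = −0.5 × (1.882 − 0.001) = -0.9405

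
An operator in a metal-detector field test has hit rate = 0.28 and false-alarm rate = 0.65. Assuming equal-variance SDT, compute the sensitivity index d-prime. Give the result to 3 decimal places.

d-prime = -0.968

z(0.28) = -0.5828, z(0.65) = 0.3853
d' = z(H) − z(FA) = -0.5828 − 0.3853 = -0.9681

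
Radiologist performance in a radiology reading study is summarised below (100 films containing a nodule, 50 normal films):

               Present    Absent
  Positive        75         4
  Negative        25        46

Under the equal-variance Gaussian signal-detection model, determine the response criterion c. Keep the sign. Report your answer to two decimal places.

H = 75/100 = 0.7500
FA = 4/50 = 0.0800
Φ⁻¹(H) = 0.674
Φ⁻¹(FA) = -1.405
c = −½·[z(H) + z(FA)] = −0.5 × (0.674 + (-1.405)) = 0.3655
c > 0: the radiologist has a conservative response bias.

c = 0.37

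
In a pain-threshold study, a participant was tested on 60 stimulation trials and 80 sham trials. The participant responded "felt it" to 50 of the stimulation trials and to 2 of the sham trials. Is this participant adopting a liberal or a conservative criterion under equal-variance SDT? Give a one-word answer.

z(H) = 0.967, z(FA) = -1.960
c = −½·(z(H) + z(FA)) = 0.4965
c > 0 → conservative criterion (biased toward responding “no”).

conservative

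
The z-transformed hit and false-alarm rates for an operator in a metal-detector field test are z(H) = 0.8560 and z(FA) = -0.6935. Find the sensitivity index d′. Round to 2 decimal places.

d′ = 1.55

d' = z(H) − z(FA) = 0.8560 − (-0.6935) = 1.5495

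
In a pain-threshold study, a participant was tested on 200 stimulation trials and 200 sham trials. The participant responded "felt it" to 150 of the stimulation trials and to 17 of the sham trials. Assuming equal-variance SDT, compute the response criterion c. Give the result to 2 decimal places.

c = 0.35

H = 150/200 = 0.7500
FA = 17/200 = 0.0850
z(0.7500) = 0.6745, z(0.0850) = -1.3722
c = −½·[z(H) + z(FA)] = −0.5 × (0.6745 + (-1.3722)) = 0.34885
c > 0: the participant has a conservative response bias.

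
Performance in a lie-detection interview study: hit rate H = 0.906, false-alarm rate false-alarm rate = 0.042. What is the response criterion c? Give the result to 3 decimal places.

c = 0.206

z(H) = z(0.906) = 1.3165
z(FA) = z(0.042) = -1.7279
c = −½·[z(H) + z(FA)] = −0.5 × (1.3165 + (-1.7279)) = 0.2057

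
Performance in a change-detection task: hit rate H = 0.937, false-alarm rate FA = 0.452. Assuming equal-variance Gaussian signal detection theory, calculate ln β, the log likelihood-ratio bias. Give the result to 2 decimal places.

ln β = -1.16

z(H) = 1.530
z(FA) = -0.121
ln β = −½·[z(H)² − z(FA)²] = −0.5 × (2.341 − 0.015) = -1.163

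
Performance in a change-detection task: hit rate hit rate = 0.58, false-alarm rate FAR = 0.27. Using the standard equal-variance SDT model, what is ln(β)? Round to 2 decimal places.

z(H) = 0.202
z(FA) = -0.613
ln β = −½·[z(H)² − z(FA)²] = −0.5 × (0.041 − 0.376) = 0.1675

ln β = 0.17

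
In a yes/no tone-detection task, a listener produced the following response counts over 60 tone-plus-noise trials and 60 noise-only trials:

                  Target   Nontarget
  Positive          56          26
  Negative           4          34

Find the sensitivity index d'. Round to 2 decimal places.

d' = 1.67

H = 56/60 = 0.9333
FA = 26/60 = 0.4333
Φ⁻¹(0.9333) = 1.5008, Φ⁻¹(0.4333) = -0.1680
d' = z(H) − z(FA) = 1.5008 − (-0.1680) = 1.6688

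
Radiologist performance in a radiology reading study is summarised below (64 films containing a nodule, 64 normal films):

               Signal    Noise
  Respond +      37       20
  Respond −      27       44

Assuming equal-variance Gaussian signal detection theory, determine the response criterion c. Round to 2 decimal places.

c = 0.15

H = 37/64 = 0.5781
FA = 20/64 = 0.3125
z(H) = 0.1970
z(FA) = -0.4888
c = −½·[z(H) + z(FA)] = −0.5 × (0.1970 + (-0.4888)) = 0.1459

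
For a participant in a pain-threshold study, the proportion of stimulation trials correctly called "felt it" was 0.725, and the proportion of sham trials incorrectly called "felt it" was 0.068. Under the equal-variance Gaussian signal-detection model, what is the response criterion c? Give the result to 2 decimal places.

Φ⁻¹(H) = 0.5978
Φ⁻¹(FA) = -1.4909
c = −½·[z(H) + z(FA)] = −0.5 × (0.5978 + (-1.4909)) = 0.44655

c = 0.45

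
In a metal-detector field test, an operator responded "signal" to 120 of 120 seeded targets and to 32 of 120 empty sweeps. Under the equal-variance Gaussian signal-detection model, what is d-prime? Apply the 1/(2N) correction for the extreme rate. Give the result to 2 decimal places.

The hit rate is 120/120 = 1, so apply the 1/(2N) correction: H → 1 − 1/(2·120) = 0.99583.
z(H) = z(0.99583) = 2.638
z(FA) = z(0.26667) = -0.623
d' = 2.638 − (-0.623) = 3.261

d-prime = 3.26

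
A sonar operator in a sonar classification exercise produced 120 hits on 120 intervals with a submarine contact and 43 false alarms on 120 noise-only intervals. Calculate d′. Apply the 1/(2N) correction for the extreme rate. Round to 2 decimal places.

d′ = 3.00

The hit rate is 120/120 = 1, so apply the 1/(2N) correction: H → 1 − 1/(2·120) = 0.99583.
z(H) = z(0.99583) = 2.638
z(FA) = z(0.35833) = -0.363
d' = 2.638 − (-0.363) = 3.001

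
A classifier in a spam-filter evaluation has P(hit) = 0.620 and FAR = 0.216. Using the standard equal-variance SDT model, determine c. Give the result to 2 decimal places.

c = 0.24

z(H) = z(0.620) = 0.3055
z(FA) = z(0.216) = -0.7858
c = −½·[z(H) + z(FA)] = −0.5 × (0.3055 + (-0.7858)) = 0.24015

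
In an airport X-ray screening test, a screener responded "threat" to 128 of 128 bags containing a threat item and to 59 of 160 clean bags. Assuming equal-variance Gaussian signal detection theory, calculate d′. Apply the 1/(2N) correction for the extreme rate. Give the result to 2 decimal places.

The hit rate is 128/128 = 1, so apply the 1/(2N) correction: H → 1 − 1/(2·128) = 0.99609.
z(H) = z(0.99609) = 2.660
z(FA) = z(0.36875) = -0.335
d' = 2.660 − (-0.335) = 2.995

d′ = 3.00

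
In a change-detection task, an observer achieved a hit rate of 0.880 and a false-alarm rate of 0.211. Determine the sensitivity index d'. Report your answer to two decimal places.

z(0.880) = 1.175, z(0.211) = -0.803
d' = z(H) − z(FA) = 1.175 − (-0.803) = 1.978

d' = 1.98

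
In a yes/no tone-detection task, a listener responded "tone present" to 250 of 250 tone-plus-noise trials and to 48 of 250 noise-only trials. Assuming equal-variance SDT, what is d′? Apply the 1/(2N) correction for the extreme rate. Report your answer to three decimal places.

d′ = 3.749

The hit rate is 250/250 = 1, so apply the 1/(2N) correction: H → 1 − 1/(2·250) = 0.99800.
z(H) = z(0.99800) = 2.8782
z(FA) = z(0.19200) = -0.8705
d' = 2.8782 − (-0.8705) = 3.7487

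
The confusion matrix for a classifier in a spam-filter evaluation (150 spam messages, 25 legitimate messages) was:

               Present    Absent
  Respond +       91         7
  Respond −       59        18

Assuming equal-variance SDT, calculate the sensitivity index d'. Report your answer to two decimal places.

H = 91/150 = 0.6067
FA = 7/25 = 0.2800
z(H) = z(0.6067) = 0.2707
z(FA) = z(0.2800) = -0.5828
d' = z(H) − z(FA) = 0.2707 − (-0.5828) = 0.8535

d' = 0.85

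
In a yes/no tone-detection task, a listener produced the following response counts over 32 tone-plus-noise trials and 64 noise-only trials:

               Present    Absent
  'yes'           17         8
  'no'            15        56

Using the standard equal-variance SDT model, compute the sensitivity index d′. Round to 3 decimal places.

d′ = 1.229

H = 17/32 = 0.5312
FA = 8/64 = 0.1250
z(0.5312) = 0.0783, z(0.1250) = -1.1503
d' = z(H) − z(FA) = 0.0783 − (-1.1503) = 1.2286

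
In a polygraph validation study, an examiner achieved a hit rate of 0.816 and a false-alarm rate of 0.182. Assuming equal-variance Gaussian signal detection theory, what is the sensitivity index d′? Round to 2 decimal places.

d′ = 1.81

Φ⁻¹(H) = Φ⁻¹(0.816) = 0.9002
Φ⁻¹(FA) = Φ⁻¹(0.182) = -0.9078
d' = z(H) − z(FA) = 0.9002 − (-0.9078) = 1.8080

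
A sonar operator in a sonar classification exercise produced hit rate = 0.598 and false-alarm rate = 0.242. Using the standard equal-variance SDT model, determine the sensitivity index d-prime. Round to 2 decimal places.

d-prime = 0.95

Φ⁻¹(H) = 0.2482
Φ⁻¹(FA) = -0.6999
d' = z(H) − z(FA) = 0.2482 − (-0.6999) = 0.9481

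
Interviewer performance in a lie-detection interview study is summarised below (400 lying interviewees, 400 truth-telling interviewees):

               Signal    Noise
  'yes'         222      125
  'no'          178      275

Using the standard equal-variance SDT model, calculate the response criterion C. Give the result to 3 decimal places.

H = 222/400 = 0.5550
FA = 125/400 = 0.3125
z(H) = 0.1383
z(FA) = -0.4888
c = −½·[z(H) + z(FA)] = −0.5 × (0.1383 + (-0.4888)) = 0.17525

C = 0.175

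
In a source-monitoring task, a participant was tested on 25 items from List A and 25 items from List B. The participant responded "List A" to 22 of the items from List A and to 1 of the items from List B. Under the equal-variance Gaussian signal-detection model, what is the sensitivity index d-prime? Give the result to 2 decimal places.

H = 22/25 = 0.8800
FA = 1/25 = 0.0400
Φ⁻¹(H) = Φ⁻¹(0.8800) = 1.1750
Φ⁻¹(FA) = Φ⁻¹(0.0400) = -1.7507
d' = z(H) − z(FA) = 1.1750 − (-1.7507) = 2.9257

d-prime = 2.93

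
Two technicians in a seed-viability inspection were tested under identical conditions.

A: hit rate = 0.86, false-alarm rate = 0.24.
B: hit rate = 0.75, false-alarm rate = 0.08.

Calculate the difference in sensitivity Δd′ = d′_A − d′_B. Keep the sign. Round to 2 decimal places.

A: z(0.86) = 1.080, z(0.24) = -0.706, d' = 1.786
B: z(0.75) = 0.674, z(0.08) = -1.405, d' = 2.079
Δd' = d'_A − d'_B = 1.786 − 2.079 = -0.293
B has the higher sensitivity.

Δd′ = -0.29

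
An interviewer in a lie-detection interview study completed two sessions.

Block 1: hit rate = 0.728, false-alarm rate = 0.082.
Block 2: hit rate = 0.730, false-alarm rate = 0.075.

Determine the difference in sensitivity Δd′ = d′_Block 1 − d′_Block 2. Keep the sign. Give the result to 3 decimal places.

Δd′ = -0.054

Block 1: z(0.728) = 0.6068, z(0.082) = -1.3917, d' = 1.9985
Block 2: z(0.730) = 0.6128, z(0.075) = -1.4395, d' = 2.0523
Δd' = d'_Block 1 − d'_Block 2 = 1.9985 − 2.0523 = -0.0538
Block 2 has the higher sensitivity.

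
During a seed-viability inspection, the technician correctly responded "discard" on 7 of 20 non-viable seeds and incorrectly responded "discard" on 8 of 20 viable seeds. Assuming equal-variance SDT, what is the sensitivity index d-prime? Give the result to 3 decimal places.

d-prime = -0.132

H = 7/20 = 0.3500
FA = 8/20 = 0.4000
z(0.3500) = -0.3853, z(0.4000) = -0.2533
d' = z(H) − z(FA) = -0.3853 − (-0.2533) = -0.1320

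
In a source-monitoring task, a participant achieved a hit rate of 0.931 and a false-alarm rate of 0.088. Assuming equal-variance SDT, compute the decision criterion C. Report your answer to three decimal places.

Φ⁻¹(0.931) = 1.4833, Φ⁻¹(0.088) = -1.3532
c = −½·[z(H) + z(FA)] = −0.5 × (1.4833 + (-1.3532)) = -0.06505
c < 0: the participant has a liberal response bias.

C = -0.065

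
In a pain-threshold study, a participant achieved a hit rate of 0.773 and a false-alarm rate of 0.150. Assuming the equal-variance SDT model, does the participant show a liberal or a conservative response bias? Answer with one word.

conservative

z(H) = 0.749, z(FA) = -1.036
c = −½·(z(H) + z(FA)) = 0.1435
c > 0 → conservative criterion (biased toward responding “no”).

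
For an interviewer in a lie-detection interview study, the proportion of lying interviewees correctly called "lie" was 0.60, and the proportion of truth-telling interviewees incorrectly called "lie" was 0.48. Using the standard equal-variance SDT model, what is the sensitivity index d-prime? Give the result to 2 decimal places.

z(0.60) = 0.253, z(0.48) = -0.050
d' = z(H) − z(FA) = 0.253 − (-0.050) = 0.303

d-prime = 0.30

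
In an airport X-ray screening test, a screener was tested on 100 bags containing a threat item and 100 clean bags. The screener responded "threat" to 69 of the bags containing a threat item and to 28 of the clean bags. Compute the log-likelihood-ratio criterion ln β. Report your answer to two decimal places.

ln β = 0.05

H = 69/100 = 0.6900
FA = 28/100 = 0.2800
Φ⁻¹(0.6900) = 0.496, Φ⁻¹(0.2800) = -0.583
ln β = −½·[z(H)² − z(FA)²] = −0.5 × (0.246 − 0.340) = 0.047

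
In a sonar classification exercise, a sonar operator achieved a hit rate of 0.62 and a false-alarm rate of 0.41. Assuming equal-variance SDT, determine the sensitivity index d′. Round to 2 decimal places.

z(0.62) = 0.3055, z(0.41) = -0.2275
d' = z(H) − z(FA) = 0.3055 − (-0.2275) = 0.5330

d′ = 0.53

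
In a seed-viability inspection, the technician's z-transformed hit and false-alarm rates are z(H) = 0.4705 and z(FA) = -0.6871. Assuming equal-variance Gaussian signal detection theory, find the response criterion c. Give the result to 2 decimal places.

c = 0.11

c = −½·[z(H) + z(FA)] = −½·(0.4705 + (-0.6871)) = 0.1083
c > 0: the technician has a conservative response bias.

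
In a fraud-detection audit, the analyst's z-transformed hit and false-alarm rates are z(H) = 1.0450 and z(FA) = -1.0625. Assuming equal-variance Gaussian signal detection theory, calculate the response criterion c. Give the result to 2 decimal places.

c = −½·[z(H) + z(FA)] = −½·(1.0450 + (-1.0625)) = 0.00875
c > 0: the analyst has a conservative response bias.

c = 0.01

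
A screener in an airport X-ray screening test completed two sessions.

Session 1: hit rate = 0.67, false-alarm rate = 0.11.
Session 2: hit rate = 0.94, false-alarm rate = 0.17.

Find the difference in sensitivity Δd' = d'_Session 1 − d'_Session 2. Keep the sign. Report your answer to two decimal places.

Δd' = -0.84

Session 1: z(0.67) = 0.440, z(0.11) = -1.227, d' = 1.667
Session 2: z(0.94) = 1.555, z(0.17) = -0.954, d' = 2.509
Δd' = d'_Session 1 − d'_Session 2 = 1.667 − 2.509 = -0.842
Session 2 has the higher sensitivity.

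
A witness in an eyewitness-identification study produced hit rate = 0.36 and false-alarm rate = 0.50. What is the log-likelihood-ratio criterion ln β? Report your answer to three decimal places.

Φ⁻¹(H) = -0.3585
Φ⁻¹(FA) = 0.0000
ln β = −½·[z(H)² − z(FA)²] = −0.5 × (0.1285 − 0.0000) = -0.06425

ln β = -0.064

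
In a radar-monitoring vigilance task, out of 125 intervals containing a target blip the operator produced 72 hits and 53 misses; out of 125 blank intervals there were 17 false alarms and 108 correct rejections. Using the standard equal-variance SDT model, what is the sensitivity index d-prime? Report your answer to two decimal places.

H = 72/125 = 0.5760
FA = 17/125 = 0.1360
z(H) = z(0.5760) = 0.1917
z(FA) = z(0.1360) = -1.0985
d' = z(H) − z(FA) = 0.1917 − (-1.0985) = 1.2902

d-prime = 1.29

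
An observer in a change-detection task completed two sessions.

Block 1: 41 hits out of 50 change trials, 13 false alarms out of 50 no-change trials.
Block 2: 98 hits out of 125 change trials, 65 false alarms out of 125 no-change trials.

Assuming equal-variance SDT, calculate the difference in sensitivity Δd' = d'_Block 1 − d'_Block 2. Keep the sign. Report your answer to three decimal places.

Block 1: z(0.8200) = 0.9154, z(0.2600) = -0.6433, d' = 1.5587
Block 2: z(0.7840) = 0.7858, z(0.5200) = 0.0502, d' = 0.7356
Δd' = d'_Block 1 − d'_Block 2 = 1.5587 − 0.7356 = 0.8231
Block 1 has the higher sensitivity.

Δd' = 0.823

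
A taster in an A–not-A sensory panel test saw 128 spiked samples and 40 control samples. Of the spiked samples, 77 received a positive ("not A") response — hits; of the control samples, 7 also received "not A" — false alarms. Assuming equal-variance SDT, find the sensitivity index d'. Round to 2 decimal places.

H = 77/128 = 0.6016
FA = 7/40 = 0.1750
z(0.6016) = 0.2575, z(0.1750) = -0.9346
d' = z(H) − z(FA) = 0.2575 − (-0.9346) = 1.1921

d' = 1.19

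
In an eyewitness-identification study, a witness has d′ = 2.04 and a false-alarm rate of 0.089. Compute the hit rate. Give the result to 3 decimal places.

z(false-alarm rate) = z(0.089) = -1.3469
z(H) = z(FA) + d' = -1.3469 + 2.04 = 0.6931
hit rate = Φ(0.6931) = 0.7559

hit rate = 0.756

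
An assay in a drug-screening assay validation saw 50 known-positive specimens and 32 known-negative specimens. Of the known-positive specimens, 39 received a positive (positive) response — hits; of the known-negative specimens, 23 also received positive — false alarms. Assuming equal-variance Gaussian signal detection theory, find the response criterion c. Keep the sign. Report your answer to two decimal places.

H = 39/50 = 0.7800
FA = 23/32 = 0.7188
Φ⁻¹(H) = 0.772
Φ⁻¹(FA) = 0.579
c = −½·[z(H) + z(FA)] = −0.5 × (0.772 + 0.579) = -0.6755
c < 0: the assay has a liberal response bias.

c = -0.68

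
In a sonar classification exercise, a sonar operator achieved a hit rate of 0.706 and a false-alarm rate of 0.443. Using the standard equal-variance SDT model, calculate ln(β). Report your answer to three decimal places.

Φ⁻¹(0.706) = 0.5417, Φ⁻¹(0.443) = -0.1434
ln β = −½·[z(H)² − z(FA)²] = −0.5 × (0.2934 − 0.0206) = -0.1364

ln β = -0.136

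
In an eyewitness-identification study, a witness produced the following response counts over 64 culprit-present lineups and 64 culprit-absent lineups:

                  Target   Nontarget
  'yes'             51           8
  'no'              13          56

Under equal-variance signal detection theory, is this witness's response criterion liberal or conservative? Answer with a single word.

z(H) = 0.831, z(FA) = -1.150
c = −½·(z(H) + z(FA)) = 0.1595
c > 0 → conservative criterion (biased toward responding “no”).

conservative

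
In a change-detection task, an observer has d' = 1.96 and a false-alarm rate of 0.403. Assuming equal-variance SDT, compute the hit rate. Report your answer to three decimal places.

hit rate = 0.957

z(false-alarm rate) = z(0.403) = -0.2456
z(H) = z(FA) + d' = -0.2456 + 1.96 = 1.7144
hit rate = Φ(1.7144) = 0.9568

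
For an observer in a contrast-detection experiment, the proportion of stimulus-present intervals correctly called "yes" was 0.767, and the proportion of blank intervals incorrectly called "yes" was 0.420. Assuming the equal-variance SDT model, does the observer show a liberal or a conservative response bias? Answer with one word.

liberal

z(H) = 0.729, z(FA) = -0.202
c = −½·(z(H) + z(FA)) = -0.2635
c < 0 → liberal criterion (biased toward responding “yes”).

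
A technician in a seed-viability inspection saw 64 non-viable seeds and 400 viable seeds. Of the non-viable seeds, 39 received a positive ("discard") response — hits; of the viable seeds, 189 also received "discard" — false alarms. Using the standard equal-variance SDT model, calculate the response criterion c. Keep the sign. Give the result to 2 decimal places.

c = -0.10

H = 39/64 = 0.6094
FA = 189/400 = 0.4725
Φ⁻¹(H) = Φ⁻¹(0.6094) = 0.278
Φ⁻¹(FA) = Φ⁻¹(0.4725) = -0.069
c = −½·[z(H) + z(FA)] = −0.5 × (0.278 + (-0.069)) = -0.1045
c < 0: the technician has a liberal response bias.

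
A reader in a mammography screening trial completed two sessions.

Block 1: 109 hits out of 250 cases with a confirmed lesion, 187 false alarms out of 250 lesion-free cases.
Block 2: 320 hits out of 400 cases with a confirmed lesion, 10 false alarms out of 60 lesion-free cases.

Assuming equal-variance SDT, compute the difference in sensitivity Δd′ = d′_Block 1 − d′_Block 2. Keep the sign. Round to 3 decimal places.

Δd′ = -2.638

Block 1: z(0.4360) = -0.1611, z(0.7480) = 0.6682, d' = -0.8293
Block 2: z(0.8000) = 0.8416, z(0.1667) = -0.9673, d' = 1.8089
Δd' = d'_Block 1 − d'_Block 2 = -0.8293 − 1.8089 = -2.6382
Block 2 has the higher sensitivity.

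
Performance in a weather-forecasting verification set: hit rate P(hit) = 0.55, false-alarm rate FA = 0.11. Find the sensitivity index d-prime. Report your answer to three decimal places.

d-prime = 1.352

Φ⁻¹(0.55) = 0.1257, Φ⁻¹(0.11) = -1.2265
d' = z(H) − z(FA) = 0.1257 − (-1.2265) = 1.3522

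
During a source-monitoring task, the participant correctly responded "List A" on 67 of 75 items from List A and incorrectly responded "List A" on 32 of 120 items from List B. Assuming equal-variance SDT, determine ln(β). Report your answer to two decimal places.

H = 67/75 = 0.8933
FA = 32/120 = 0.2667
z(H) = z(0.8933) = 1.244
z(FA) = z(0.2667) = -0.623
ln β = −½·[z(H)² − z(FA)²] = −0.5 × (1.548 − 0.388) = -0.580

ln β = -0.58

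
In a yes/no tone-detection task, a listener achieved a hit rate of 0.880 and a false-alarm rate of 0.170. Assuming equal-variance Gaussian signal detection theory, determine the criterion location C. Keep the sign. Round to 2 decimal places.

z(0.880) = 1.175, z(0.170) = -0.954
c = −½·[z(H) + z(FA)] = −0.5 × (1.175 + (-0.954)) = -0.1105

C = -0.11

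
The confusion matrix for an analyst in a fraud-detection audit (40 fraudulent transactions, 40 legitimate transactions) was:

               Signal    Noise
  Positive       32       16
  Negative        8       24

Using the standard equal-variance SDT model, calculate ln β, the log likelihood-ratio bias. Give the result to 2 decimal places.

ln β = -0.32

H = 32/40 = 0.8000
FA = 16/40 = 0.4000
Φ⁻¹(0.8000) = 0.842, Φ⁻¹(0.4000) = -0.253
ln β = −½·[z(H)² − z(FA)²] = −0.5 × (0.709 − 0.064) = -0.3225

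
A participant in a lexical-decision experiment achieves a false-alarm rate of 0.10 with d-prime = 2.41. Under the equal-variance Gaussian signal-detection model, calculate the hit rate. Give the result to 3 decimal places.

z(false-alarm rate) = z(0.10) = -1.2816
z(H) = z(FA) + d' = -1.2816 + 2.41 = 1.1284
hit rate = Φ(1.1284) = 0.8704

hit rate = 0.870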